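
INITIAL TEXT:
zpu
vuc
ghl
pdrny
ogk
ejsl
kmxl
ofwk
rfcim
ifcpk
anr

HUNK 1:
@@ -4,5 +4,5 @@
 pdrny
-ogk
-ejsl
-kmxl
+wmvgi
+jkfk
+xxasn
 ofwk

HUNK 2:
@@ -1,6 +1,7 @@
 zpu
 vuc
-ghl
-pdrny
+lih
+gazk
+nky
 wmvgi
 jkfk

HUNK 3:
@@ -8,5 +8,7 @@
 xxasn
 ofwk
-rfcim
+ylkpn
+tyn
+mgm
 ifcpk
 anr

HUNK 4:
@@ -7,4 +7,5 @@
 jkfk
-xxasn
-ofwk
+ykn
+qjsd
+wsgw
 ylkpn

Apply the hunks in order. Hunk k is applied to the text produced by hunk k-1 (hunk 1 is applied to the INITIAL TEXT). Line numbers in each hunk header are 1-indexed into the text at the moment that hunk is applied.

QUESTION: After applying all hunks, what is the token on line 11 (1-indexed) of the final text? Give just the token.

Hunk 1: at line 4 remove [ogk,ejsl,kmxl] add [wmvgi,jkfk,xxasn] -> 11 lines: zpu vuc ghl pdrny wmvgi jkfk xxasn ofwk rfcim ifcpk anr
Hunk 2: at line 1 remove [ghl,pdrny] add [lih,gazk,nky] -> 12 lines: zpu vuc lih gazk nky wmvgi jkfk xxasn ofwk rfcim ifcpk anr
Hunk 3: at line 8 remove [rfcim] add [ylkpn,tyn,mgm] -> 14 lines: zpu vuc lih gazk nky wmvgi jkfk xxasn ofwk ylkpn tyn mgm ifcpk anr
Hunk 4: at line 7 remove [xxasn,ofwk] add [ykn,qjsd,wsgw] -> 15 lines: zpu vuc lih gazk nky wmvgi jkfk ykn qjsd wsgw ylkpn tyn mgm ifcpk anr
Final line 11: ylkpn

Answer: ylkpn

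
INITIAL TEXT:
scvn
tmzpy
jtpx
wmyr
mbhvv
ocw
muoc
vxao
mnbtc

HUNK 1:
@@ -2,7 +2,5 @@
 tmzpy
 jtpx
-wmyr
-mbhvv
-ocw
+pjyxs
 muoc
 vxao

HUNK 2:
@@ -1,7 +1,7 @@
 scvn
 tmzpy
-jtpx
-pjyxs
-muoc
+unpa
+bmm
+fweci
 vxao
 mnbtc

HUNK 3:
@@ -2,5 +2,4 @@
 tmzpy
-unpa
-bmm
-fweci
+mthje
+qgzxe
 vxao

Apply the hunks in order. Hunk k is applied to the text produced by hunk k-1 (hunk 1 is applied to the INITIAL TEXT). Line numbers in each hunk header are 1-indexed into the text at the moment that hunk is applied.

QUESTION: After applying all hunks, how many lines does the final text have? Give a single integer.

Answer: 6

Derivation:
Hunk 1: at line 2 remove [wmyr,mbhvv,ocw] add [pjyxs] -> 7 lines: scvn tmzpy jtpx pjyxs muoc vxao mnbtc
Hunk 2: at line 1 remove [jtpx,pjyxs,muoc] add [unpa,bmm,fweci] -> 7 lines: scvn tmzpy unpa bmm fweci vxao mnbtc
Hunk 3: at line 2 remove [unpa,bmm,fweci] add [mthje,qgzxe] -> 6 lines: scvn tmzpy mthje qgzxe vxao mnbtc
Final line count: 6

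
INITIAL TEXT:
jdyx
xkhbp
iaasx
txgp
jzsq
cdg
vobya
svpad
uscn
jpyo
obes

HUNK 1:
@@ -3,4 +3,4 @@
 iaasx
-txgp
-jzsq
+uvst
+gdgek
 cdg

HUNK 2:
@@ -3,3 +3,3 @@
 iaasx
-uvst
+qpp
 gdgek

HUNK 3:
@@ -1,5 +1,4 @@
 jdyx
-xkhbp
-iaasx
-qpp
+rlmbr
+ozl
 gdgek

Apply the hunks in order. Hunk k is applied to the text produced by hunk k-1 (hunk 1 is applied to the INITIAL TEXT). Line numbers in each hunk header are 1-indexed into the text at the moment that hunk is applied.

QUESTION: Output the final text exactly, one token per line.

Answer: jdyx
rlmbr
ozl
gdgek
cdg
vobya
svpad
uscn
jpyo
obes

Derivation:
Hunk 1: at line 3 remove [txgp,jzsq] add [uvst,gdgek] -> 11 lines: jdyx xkhbp iaasx uvst gdgek cdg vobya svpad uscn jpyo obes
Hunk 2: at line 3 remove [uvst] add [qpp] -> 11 lines: jdyx xkhbp iaasx qpp gdgek cdg vobya svpad uscn jpyo obes
Hunk 3: at line 1 remove [xkhbp,iaasx,qpp] add [rlmbr,ozl] -> 10 lines: jdyx rlmbr ozl gdgek cdg vobya svpad uscn jpyo obes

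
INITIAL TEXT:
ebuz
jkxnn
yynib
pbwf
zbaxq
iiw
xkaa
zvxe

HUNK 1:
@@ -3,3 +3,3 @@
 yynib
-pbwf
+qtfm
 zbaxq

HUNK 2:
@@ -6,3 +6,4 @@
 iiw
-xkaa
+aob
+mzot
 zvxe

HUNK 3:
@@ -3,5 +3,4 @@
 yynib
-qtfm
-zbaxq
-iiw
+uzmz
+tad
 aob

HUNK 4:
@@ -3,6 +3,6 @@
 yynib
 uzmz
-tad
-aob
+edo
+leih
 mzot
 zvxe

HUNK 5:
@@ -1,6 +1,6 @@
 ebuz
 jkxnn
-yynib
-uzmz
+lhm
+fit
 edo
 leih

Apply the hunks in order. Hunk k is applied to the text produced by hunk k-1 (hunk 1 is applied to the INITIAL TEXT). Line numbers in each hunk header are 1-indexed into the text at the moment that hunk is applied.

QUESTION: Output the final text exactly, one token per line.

Answer: ebuz
jkxnn
lhm
fit
edo
leih
mzot
zvxe

Derivation:
Hunk 1: at line 3 remove [pbwf] add [qtfm] -> 8 lines: ebuz jkxnn yynib qtfm zbaxq iiw xkaa zvxe
Hunk 2: at line 6 remove [xkaa] add [aob,mzot] -> 9 lines: ebuz jkxnn yynib qtfm zbaxq iiw aob mzot zvxe
Hunk 3: at line 3 remove [qtfm,zbaxq,iiw] add [uzmz,tad] -> 8 lines: ebuz jkxnn yynib uzmz tad aob mzot zvxe
Hunk 4: at line 3 remove [tad,aob] add [edo,leih] -> 8 lines: ebuz jkxnn yynib uzmz edo leih mzot zvxe
Hunk 5: at line 1 remove [yynib,uzmz] add [lhm,fit] -> 8 lines: ebuz jkxnn lhm fit edo leih mzot zvxe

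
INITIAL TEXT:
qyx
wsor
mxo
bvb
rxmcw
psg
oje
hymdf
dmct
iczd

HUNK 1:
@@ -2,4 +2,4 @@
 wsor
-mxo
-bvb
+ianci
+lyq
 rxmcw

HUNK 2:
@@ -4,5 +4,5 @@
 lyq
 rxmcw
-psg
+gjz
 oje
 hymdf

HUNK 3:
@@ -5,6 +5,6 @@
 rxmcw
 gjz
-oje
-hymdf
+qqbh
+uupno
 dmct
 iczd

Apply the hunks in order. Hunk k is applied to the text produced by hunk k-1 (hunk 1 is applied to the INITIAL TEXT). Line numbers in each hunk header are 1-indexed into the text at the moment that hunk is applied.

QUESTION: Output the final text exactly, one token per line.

Answer: qyx
wsor
ianci
lyq
rxmcw
gjz
qqbh
uupno
dmct
iczd

Derivation:
Hunk 1: at line 2 remove [mxo,bvb] add [ianci,lyq] -> 10 lines: qyx wsor ianci lyq rxmcw psg oje hymdf dmct iczd
Hunk 2: at line 4 remove [psg] add [gjz] -> 10 lines: qyx wsor ianci lyq rxmcw gjz oje hymdf dmct iczd
Hunk 3: at line 5 remove [oje,hymdf] add [qqbh,uupno] -> 10 lines: qyx wsor ianci lyq rxmcw gjz qqbh uupno dmct iczd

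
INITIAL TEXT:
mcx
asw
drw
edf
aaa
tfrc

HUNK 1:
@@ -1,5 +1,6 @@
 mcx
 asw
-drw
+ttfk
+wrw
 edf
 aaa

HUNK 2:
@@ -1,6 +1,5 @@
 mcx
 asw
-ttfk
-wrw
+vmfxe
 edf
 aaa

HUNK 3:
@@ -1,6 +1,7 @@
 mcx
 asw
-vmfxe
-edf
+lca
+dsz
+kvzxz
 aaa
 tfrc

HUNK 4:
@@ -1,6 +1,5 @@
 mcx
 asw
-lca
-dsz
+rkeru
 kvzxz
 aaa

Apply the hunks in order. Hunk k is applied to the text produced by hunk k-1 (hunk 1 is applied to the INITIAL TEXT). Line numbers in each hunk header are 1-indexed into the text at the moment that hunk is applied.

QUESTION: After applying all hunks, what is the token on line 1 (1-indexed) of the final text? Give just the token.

Hunk 1: at line 1 remove [drw] add [ttfk,wrw] -> 7 lines: mcx asw ttfk wrw edf aaa tfrc
Hunk 2: at line 1 remove [ttfk,wrw] add [vmfxe] -> 6 lines: mcx asw vmfxe edf aaa tfrc
Hunk 3: at line 1 remove [vmfxe,edf] add [lca,dsz,kvzxz] -> 7 lines: mcx asw lca dsz kvzxz aaa tfrc
Hunk 4: at line 1 remove [lca,dsz] add [rkeru] -> 6 lines: mcx asw rkeru kvzxz aaa tfrc
Final line 1: mcx

Answer: mcx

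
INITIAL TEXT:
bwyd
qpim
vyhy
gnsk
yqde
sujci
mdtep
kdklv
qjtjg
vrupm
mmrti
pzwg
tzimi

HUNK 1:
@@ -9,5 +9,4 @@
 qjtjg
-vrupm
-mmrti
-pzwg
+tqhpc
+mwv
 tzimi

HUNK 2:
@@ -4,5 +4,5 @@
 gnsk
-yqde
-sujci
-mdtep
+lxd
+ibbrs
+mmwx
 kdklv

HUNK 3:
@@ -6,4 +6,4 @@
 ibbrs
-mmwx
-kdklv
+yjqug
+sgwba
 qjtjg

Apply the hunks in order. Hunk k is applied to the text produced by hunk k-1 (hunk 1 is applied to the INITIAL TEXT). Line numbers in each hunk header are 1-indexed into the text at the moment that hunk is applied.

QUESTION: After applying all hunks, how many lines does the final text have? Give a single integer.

Answer: 12

Derivation:
Hunk 1: at line 9 remove [vrupm,mmrti,pzwg] add [tqhpc,mwv] -> 12 lines: bwyd qpim vyhy gnsk yqde sujci mdtep kdklv qjtjg tqhpc mwv tzimi
Hunk 2: at line 4 remove [yqde,sujci,mdtep] add [lxd,ibbrs,mmwx] -> 12 lines: bwyd qpim vyhy gnsk lxd ibbrs mmwx kdklv qjtjg tqhpc mwv tzimi
Hunk 3: at line 6 remove [mmwx,kdklv] add [yjqug,sgwba] -> 12 lines: bwyd qpim vyhy gnsk lxd ibbrs yjqug sgwba qjtjg tqhpc mwv tzimi
Final line count: 12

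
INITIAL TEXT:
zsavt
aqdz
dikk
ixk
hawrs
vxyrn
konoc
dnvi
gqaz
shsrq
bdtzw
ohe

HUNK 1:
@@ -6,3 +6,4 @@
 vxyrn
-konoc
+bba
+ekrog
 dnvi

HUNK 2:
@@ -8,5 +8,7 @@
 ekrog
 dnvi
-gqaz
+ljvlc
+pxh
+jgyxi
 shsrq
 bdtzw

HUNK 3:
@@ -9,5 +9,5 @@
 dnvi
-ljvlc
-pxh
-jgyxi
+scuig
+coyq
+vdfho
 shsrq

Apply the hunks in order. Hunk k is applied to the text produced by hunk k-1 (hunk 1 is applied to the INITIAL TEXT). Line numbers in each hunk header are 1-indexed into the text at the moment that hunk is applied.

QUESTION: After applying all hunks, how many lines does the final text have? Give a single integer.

Answer: 15

Derivation:
Hunk 1: at line 6 remove [konoc] add [bba,ekrog] -> 13 lines: zsavt aqdz dikk ixk hawrs vxyrn bba ekrog dnvi gqaz shsrq bdtzw ohe
Hunk 2: at line 8 remove [gqaz] add [ljvlc,pxh,jgyxi] -> 15 lines: zsavt aqdz dikk ixk hawrs vxyrn bba ekrog dnvi ljvlc pxh jgyxi shsrq bdtzw ohe
Hunk 3: at line 9 remove [ljvlc,pxh,jgyxi] add [scuig,coyq,vdfho] -> 15 lines: zsavt aqdz dikk ixk hawrs vxyrn bba ekrog dnvi scuig coyq vdfho shsrq bdtzw ohe
Final line count: 15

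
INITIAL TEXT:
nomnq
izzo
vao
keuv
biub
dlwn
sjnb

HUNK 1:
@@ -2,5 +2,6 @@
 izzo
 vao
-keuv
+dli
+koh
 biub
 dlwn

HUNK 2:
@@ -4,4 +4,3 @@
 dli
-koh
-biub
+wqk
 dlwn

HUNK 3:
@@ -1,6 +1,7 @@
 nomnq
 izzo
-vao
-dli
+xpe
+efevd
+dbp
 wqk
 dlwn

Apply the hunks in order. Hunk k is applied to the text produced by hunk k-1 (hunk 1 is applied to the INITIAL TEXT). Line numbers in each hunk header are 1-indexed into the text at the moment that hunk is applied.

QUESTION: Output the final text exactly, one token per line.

Answer: nomnq
izzo
xpe
efevd
dbp
wqk
dlwn
sjnb

Derivation:
Hunk 1: at line 2 remove [keuv] add [dli,koh] -> 8 lines: nomnq izzo vao dli koh biub dlwn sjnb
Hunk 2: at line 4 remove [koh,biub] add [wqk] -> 7 lines: nomnq izzo vao dli wqk dlwn sjnb
Hunk 3: at line 1 remove [vao,dli] add [xpe,efevd,dbp] -> 8 lines: nomnq izzo xpe efevd dbp wqk dlwn sjnb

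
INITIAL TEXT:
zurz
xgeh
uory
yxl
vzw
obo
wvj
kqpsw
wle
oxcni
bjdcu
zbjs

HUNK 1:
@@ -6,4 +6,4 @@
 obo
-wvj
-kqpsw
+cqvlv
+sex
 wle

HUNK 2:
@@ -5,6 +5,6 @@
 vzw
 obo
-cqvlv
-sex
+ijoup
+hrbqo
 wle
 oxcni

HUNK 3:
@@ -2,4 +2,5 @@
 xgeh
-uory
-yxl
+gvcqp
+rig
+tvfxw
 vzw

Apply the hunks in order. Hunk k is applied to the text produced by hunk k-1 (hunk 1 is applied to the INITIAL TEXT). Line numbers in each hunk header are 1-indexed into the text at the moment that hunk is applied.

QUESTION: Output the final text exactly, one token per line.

Answer: zurz
xgeh
gvcqp
rig
tvfxw
vzw
obo
ijoup
hrbqo
wle
oxcni
bjdcu
zbjs

Derivation:
Hunk 1: at line 6 remove [wvj,kqpsw] add [cqvlv,sex] -> 12 lines: zurz xgeh uory yxl vzw obo cqvlv sex wle oxcni bjdcu zbjs
Hunk 2: at line 5 remove [cqvlv,sex] add [ijoup,hrbqo] -> 12 lines: zurz xgeh uory yxl vzw obo ijoup hrbqo wle oxcni bjdcu zbjs
Hunk 3: at line 2 remove [uory,yxl] add [gvcqp,rig,tvfxw] -> 13 lines: zurz xgeh gvcqp rig tvfxw vzw obo ijoup hrbqo wle oxcni bjdcu zbjs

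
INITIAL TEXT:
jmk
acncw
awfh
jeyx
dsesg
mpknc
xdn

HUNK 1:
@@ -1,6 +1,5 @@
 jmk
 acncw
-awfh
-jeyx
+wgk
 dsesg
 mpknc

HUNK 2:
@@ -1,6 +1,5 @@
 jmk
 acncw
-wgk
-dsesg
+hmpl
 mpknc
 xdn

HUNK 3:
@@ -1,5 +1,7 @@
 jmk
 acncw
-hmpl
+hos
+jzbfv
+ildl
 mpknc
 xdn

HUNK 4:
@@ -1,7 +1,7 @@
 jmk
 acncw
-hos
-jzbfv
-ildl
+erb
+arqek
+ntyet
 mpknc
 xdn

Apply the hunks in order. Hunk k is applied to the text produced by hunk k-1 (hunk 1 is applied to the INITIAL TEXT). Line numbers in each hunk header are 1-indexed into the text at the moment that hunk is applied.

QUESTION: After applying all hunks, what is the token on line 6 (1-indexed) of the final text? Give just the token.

Hunk 1: at line 1 remove [awfh,jeyx] add [wgk] -> 6 lines: jmk acncw wgk dsesg mpknc xdn
Hunk 2: at line 1 remove [wgk,dsesg] add [hmpl] -> 5 lines: jmk acncw hmpl mpknc xdn
Hunk 3: at line 1 remove [hmpl] add [hos,jzbfv,ildl] -> 7 lines: jmk acncw hos jzbfv ildl mpknc xdn
Hunk 4: at line 1 remove [hos,jzbfv,ildl] add [erb,arqek,ntyet] -> 7 lines: jmk acncw erb arqek ntyet mpknc xdn
Final line 6: mpknc

Answer: mpknc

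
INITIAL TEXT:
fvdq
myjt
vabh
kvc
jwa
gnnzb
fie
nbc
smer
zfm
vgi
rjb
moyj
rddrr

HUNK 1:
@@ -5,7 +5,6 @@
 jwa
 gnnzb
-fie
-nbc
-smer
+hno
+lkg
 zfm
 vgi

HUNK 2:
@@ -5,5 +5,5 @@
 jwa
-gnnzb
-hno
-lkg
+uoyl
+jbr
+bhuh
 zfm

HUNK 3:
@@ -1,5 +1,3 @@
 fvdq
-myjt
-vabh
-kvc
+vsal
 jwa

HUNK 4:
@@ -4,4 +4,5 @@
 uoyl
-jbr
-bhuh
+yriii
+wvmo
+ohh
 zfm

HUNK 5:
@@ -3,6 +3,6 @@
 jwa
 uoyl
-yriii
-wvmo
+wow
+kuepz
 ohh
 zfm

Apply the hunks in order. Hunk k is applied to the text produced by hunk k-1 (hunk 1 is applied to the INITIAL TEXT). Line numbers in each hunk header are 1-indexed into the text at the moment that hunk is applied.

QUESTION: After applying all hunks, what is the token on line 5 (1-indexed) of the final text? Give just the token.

Answer: wow

Derivation:
Hunk 1: at line 5 remove [fie,nbc,smer] add [hno,lkg] -> 13 lines: fvdq myjt vabh kvc jwa gnnzb hno lkg zfm vgi rjb moyj rddrr
Hunk 2: at line 5 remove [gnnzb,hno,lkg] add [uoyl,jbr,bhuh] -> 13 lines: fvdq myjt vabh kvc jwa uoyl jbr bhuh zfm vgi rjb moyj rddrr
Hunk 3: at line 1 remove [myjt,vabh,kvc] add [vsal] -> 11 lines: fvdq vsal jwa uoyl jbr bhuh zfm vgi rjb moyj rddrr
Hunk 4: at line 4 remove [jbr,bhuh] add [yriii,wvmo,ohh] -> 12 lines: fvdq vsal jwa uoyl yriii wvmo ohh zfm vgi rjb moyj rddrr
Hunk 5: at line 3 remove [yriii,wvmo] add [wow,kuepz] -> 12 lines: fvdq vsal jwa uoyl wow kuepz ohh zfm vgi rjb moyj rddrr
Final line 5: wow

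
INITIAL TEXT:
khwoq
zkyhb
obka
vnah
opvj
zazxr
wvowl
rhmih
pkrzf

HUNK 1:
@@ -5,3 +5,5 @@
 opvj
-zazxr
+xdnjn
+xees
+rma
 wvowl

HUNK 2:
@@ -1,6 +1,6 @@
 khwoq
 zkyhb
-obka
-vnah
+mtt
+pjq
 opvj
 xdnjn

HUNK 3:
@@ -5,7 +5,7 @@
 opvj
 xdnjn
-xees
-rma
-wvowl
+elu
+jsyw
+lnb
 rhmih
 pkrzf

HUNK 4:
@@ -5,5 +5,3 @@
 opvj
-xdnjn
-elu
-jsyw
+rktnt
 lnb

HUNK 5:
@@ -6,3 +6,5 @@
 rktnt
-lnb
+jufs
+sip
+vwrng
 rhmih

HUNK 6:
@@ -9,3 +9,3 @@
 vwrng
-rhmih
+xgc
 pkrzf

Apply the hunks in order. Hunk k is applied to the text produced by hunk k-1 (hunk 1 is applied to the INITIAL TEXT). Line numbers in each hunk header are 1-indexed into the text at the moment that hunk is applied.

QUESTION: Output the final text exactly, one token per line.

Hunk 1: at line 5 remove [zazxr] add [xdnjn,xees,rma] -> 11 lines: khwoq zkyhb obka vnah opvj xdnjn xees rma wvowl rhmih pkrzf
Hunk 2: at line 1 remove [obka,vnah] add [mtt,pjq] -> 11 lines: khwoq zkyhb mtt pjq opvj xdnjn xees rma wvowl rhmih pkrzf
Hunk 3: at line 5 remove [xees,rma,wvowl] add [elu,jsyw,lnb] -> 11 lines: khwoq zkyhb mtt pjq opvj xdnjn elu jsyw lnb rhmih pkrzf
Hunk 4: at line 5 remove [xdnjn,elu,jsyw] add [rktnt] -> 9 lines: khwoq zkyhb mtt pjq opvj rktnt lnb rhmih pkrzf
Hunk 5: at line 6 remove [lnb] add [jufs,sip,vwrng] -> 11 lines: khwoq zkyhb mtt pjq opvj rktnt jufs sip vwrng rhmih pkrzf
Hunk 6: at line 9 remove [rhmih] add [xgc] -> 11 lines: khwoq zkyhb mtt pjq opvj rktnt jufs sip vwrng xgc pkrzf

Answer: khwoq
zkyhb
mtt
pjq
opvj
rktnt
jufs
sip
vwrng
xgc
pkrzf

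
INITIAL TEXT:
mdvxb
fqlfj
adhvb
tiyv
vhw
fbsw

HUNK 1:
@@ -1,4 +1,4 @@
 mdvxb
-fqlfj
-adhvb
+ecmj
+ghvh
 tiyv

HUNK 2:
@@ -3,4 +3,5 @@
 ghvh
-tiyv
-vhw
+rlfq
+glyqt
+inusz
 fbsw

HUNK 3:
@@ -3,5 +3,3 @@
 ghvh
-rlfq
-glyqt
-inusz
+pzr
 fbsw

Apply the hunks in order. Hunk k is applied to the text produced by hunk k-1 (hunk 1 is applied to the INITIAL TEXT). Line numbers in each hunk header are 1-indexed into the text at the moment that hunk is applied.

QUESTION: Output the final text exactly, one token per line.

Hunk 1: at line 1 remove [fqlfj,adhvb] add [ecmj,ghvh] -> 6 lines: mdvxb ecmj ghvh tiyv vhw fbsw
Hunk 2: at line 3 remove [tiyv,vhw] add [rlfq,glyqt,inusz] -> 7 lines: mdvxb ecmj ghvh rlfq glyqt inusz fbsw
Hunk 3: at line 3 remove [rlfq,glyqt,inusz] add [pzr] -> 5 lines: mdvxb ecmj ghvh pzr fbsw

Answer: mdvxb
ecmj
ghvh
pzr
fbsw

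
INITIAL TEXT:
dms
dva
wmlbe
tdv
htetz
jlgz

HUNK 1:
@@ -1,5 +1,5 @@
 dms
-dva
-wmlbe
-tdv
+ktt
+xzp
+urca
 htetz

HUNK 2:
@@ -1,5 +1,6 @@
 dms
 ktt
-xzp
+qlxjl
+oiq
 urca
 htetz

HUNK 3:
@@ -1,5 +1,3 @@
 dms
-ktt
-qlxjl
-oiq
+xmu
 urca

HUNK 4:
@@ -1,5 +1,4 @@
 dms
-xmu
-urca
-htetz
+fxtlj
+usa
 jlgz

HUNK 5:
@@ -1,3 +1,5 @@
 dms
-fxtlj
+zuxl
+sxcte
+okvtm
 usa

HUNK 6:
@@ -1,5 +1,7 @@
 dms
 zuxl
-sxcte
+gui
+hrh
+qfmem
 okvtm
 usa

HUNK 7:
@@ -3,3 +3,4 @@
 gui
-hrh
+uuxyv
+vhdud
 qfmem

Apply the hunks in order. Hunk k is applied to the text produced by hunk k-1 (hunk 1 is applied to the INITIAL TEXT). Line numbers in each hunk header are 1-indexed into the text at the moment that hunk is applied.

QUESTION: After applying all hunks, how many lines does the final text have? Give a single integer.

Hunk 1: at line 1 remove [dva,wmlbe,tdv] add [ktt,xzp,urca] -> 6 lines: dms ktt xzp urca htetz jlgz
Hunk 2: at line 1 remove [xzp] add [qlxjl,oiq] -> 7 lines: dms ktt qlxjl oiq urca htetz jlgz
Hunk 3: at line 1 remove [ktt,qlxjl,oiq] add [xmu] -> 5 lines: dms xmu urca htetz jlgz
Hunk 4: at line 1 remove [xmu,urca,htetz] add [fxtlj,usa] -> 4 lines: dms fxtlj usa jlgz
Hunk 5: at line 1 remove [fxtlj] add [zuxl,sxcte,okvtm] -> 6 lines: dms zuxl sxcte okvtm usa jlgz
Hunk 6: at line 1 remove [sxcte] add [gui,hrh,qfmem] -> 8 lines: dms zuxl gui hrh qfmem okvtm usa jlgz
Hunk 7: at line 3 remove [hrh] add [uuxyv,vhdud] -> 9 lines: dms zuxl gui uuxyv vhdud qfmem okvtm usa jlgz
Final line count: 9

Answer: 9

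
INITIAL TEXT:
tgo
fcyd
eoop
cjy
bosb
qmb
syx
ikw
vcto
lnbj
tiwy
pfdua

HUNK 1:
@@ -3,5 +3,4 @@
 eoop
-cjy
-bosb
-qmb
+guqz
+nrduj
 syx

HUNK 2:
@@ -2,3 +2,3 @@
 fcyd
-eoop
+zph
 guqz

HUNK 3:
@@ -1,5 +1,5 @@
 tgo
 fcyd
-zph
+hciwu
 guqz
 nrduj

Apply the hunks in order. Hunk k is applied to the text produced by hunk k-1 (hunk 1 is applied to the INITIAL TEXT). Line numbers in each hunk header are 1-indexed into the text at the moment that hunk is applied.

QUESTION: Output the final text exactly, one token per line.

Answer: tgo
fcyd
hciwu
guqz
nrduj
syx
ikw
vcto
lnbj
tiwy
pfdua

Derivation:
Hunk 1: at line 3 remove [cjy,bosb,qmb] add [guqz,nrduj] -> 11 lines: tgo fcyd eoop guqz nrduj syx ikw vcto lnbj tiwy pfdua
Hunk 2: at line 2 remove [eoop] add [zph] -> 11 lines: tgo fcyd zph guqz nrduj syx ikw vcto lnbj tiwy pfdua
Hunk 3: at line 1 remove [zph] add [hciwu] -> 11 lines: tgo fcyd hciwu guqz nrduj syx ikw vcto lnbj tiwy pfdua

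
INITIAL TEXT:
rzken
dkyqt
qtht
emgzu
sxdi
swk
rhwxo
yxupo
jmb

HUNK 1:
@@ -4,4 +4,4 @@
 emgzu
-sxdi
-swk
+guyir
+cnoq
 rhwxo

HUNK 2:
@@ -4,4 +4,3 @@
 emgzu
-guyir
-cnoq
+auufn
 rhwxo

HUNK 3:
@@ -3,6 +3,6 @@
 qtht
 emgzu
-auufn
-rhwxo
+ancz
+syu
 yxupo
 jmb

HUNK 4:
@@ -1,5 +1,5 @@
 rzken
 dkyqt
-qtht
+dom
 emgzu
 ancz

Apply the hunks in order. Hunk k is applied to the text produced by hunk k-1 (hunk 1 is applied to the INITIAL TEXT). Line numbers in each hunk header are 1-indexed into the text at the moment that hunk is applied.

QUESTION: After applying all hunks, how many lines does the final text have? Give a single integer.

Hunk 1: at line 4 remove [sxdi,swk] add [guyir,cnoq] -> 9 lines: rzken dkyqt qtht emgzu guyir cnoq rhwxo yxupo jmb
Hunk 2: at line 4 remove [guyir,cnoq] add [auufn] -> 8 lines: rzken dkyqt qtht emgzu auufn rhwxo yxupo jmb
Hunk 3: at line 3 remove [auufn,rhwxo] add [ancz,syu] -> 8 lines: rzken dkyqt qtht emgzu ancz syu yxupo jmb
Hunk 4: at line 1 remove [qtht] add [dom] -> 8 lines: rzken dkyqt dom emgzu ancz syu yxupo jmb
Final line count: 8

Answer: 8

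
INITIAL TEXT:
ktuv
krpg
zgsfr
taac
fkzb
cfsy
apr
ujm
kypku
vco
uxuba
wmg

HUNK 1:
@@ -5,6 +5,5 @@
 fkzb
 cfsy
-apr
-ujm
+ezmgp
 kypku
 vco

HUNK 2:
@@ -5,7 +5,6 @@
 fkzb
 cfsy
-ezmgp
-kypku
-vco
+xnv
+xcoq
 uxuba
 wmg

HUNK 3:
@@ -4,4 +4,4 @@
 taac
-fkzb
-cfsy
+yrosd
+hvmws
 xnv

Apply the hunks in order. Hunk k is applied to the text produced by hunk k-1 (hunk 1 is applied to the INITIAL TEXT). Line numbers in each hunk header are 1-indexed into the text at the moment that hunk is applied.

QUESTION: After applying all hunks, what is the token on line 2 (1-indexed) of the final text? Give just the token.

Answer: krpg

Derivation:
Hunk 1: at line 5 remove [apr,ujm] add [ezmgp] -> 11 lines: ktuv krpg zgsfr taac fkzb cfsy ezmgp kypku vco uxuba wmg
Hunk 2: at line 5 remove [ezmgp,kypku,vco] add [xnv,xcoq] -> 10 lines: ktuv krpg zgsfr taac fkzb cfsy xnv xcoq uxuba wmg
Hunk 3: at line 4 remove [fkzb,cfsy] add [yrosd,hvmws] -> 10 lines: ktuv krpg zgsfr taac yrosd hvmws xnv xcoq uxuba wmg
Final line 2: krpg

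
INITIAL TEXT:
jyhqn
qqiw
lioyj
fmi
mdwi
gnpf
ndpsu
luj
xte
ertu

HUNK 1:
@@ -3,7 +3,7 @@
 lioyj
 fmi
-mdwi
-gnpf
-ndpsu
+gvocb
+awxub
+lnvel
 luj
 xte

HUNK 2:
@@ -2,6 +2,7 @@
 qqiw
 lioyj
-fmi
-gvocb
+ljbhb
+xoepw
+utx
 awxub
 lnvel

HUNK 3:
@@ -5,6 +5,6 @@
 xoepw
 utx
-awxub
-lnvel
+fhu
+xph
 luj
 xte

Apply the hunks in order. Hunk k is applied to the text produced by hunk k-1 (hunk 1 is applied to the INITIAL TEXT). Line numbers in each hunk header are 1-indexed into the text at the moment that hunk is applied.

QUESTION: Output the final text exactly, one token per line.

Hunk 1: at line 3 remove [mdwi,gnpf,ndpsu] add [gvocb,awxub,lnvel] -> 10 lines: jyhqn qqiw lioyj fmi gvocb awxub lnvel luj xte ertu
Hunk 2: at line 2 remove [fmi,gvocb] add [ljbhb,xoepw,utx] -> 11 lines: jyhqn qqiw lioyj ljbhb xoepw utx awxub lnvel luj xte ertu
Hunk 3: at line 5 remove [awxub,lnvel] add [fhu,xph] -> 11 lines: jyhqn qqiw lioyj ljbhb xoepw utx fhu xph luj xte ertu

Answer: jyhqn
qqiw
lioyj
ljbhb
xoepw
utx
fhu
xph
luj
xte
ertu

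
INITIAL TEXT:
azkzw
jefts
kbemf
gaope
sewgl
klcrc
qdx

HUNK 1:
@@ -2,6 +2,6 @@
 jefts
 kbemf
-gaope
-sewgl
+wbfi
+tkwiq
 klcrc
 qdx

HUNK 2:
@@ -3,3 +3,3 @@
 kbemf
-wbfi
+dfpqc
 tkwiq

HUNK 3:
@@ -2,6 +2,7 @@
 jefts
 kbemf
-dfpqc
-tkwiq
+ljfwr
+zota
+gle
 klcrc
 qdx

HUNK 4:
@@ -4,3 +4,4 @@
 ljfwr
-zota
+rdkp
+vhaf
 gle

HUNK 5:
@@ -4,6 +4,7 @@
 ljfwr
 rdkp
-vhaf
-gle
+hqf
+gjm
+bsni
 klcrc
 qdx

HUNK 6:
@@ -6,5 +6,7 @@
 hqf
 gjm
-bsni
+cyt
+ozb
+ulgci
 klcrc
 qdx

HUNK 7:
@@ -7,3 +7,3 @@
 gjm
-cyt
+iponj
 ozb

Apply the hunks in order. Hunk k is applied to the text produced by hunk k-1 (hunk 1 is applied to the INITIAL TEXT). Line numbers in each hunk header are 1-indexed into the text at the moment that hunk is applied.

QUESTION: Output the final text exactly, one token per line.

Hunk 1: at line 2 remove [gaope,sewgl] add [wbfi,tkwiq] -> 7 lines: azkzw jefts kbemf wbfi tkwiq klcrc qdx
Hunk 2: at line 3 remove [wbfi] add [dfpqc] -> 7 lines: azkzw jefts kbemf dfpqc tkwiq klcrc qdx
Hunk 3: at line 2 remove [dfpqc,tkwiq] add [ljfwr,zota,gle] -> 8 lines: azkzw jefts kbemf ljfwr zota gle klcrc qdx
Hunk 4: at line 4 remove [zota] add [rdkp,vhaf] -> 9 lines: azkzw jefts kbemf ljfwr rdkp vhaf gle klcrc qdx
Hunk 5: at line 4 remove [vhaf,gle] add [hqf,gjm,bsni] -> 10 lines: azkzw jefts kbemf ljfwr rdkp hqf gjm bsni klcrc qdx
Hunk 6: at line 6 remove [bsni] add [cyt,ozb,ulgci] -> 12 lines: azkzw jefts kbemf ljfwr rdkp hqf gjm cyt ozb ulgci klcrc qdx
Hunk 7: at line 7 remove [cyt] add [iponj] -> 12 lines: azkzw jefts kbemf ljfwr rdkp hqf gjm iponj ozb ulgci klcrc qdx

Answer: azkzw
jefts
kbemf
ljfwr
rdkp
hqf
gjm
iponj
ozb
ulgci
klcrc
qdx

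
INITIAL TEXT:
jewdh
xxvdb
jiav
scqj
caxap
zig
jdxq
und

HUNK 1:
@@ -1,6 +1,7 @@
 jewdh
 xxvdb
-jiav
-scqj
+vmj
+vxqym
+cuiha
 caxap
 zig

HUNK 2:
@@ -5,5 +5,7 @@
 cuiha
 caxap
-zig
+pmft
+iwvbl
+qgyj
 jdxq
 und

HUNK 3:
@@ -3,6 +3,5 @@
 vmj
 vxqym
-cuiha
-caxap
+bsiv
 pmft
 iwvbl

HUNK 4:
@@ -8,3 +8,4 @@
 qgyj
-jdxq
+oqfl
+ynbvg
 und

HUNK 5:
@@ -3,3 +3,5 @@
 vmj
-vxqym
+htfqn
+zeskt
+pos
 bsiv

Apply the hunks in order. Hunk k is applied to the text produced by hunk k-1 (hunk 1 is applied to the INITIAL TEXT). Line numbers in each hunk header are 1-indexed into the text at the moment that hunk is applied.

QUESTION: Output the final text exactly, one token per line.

Answer: jewdh
xxvdb
vmj
htfqn
zeskt
pos
bsiv
pmft
iwvbl
qgyj
oqfl
ynbvg
und

Derivation:
Hunk 1: at line 1 remove [jiav,scqj] add [vmj,vxqym,cuiha] -> 9 lines: jewdh xxvdb vmj vxqym cuiha caxap zig jdxq und
Hunk 2: at line 5 remove [zig] add [pmft,iwvbl,qgyj] -> 11 lines: jewdh xxvdb vmj vxqym cuiha caxap pmft iwvbl qgyj jdxq und
Hunk 3: at line 3 remove [cuiha,caxap] add [bsiv] -> 10 lines: jewdh xxvdb vmj vxqym bsiv pmft iwvbl qgyj jdxq und
Hunk 4: at line 8 remove [jdxq] add [oqfl,ynbvg] -> 11 lines: jewdh xxvdb vmj vxqym bsiv pmft iwvbl qgyj oqfl ynbvg und
Hunk 5: at line 3 remove [vxqym] add [htfqn,zeskt,pos] -> 13 lines: jewdh xxvdb vmj htfqn zeskt pos bsiv pmft iwvbl qgyj oqfl ynbvg und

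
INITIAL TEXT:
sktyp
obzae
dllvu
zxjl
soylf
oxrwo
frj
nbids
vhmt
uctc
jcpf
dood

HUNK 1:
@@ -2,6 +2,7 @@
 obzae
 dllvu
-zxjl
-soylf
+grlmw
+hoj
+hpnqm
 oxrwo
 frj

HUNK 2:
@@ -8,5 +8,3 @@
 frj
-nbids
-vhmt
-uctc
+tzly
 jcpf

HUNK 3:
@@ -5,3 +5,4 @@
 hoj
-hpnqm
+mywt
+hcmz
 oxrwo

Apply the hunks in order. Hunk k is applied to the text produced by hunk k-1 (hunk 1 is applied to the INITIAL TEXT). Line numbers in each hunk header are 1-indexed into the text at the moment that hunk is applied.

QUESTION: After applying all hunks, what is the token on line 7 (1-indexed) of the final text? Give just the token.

Answer: hcmz

Derivation:
Hunk 1: at line 2 remove [zxjl,soylf] add [grlmw,hoj,hpnqm] -> 13 lines: sktyp obzae dllvu grlmw hoj hpnqm oxrwo frj nbids vhmt uctc jcpf dood
Hunk 2: at line 8 remove [nbids,vhmt,uctc] add [tzly] -> 11 lines: sktyp obzae dllvu grlmw hoj hpnqm oxrwo frj tzly jcpf dood
Hunk 3: at line 5 remove [hpnqm] add [mywt,hcmz] -> 12 lines: sktyp obzae dllvu grlmw hoj mywt hcmz oxrwo frj tzly jcpf dood
Final line 7: hcmz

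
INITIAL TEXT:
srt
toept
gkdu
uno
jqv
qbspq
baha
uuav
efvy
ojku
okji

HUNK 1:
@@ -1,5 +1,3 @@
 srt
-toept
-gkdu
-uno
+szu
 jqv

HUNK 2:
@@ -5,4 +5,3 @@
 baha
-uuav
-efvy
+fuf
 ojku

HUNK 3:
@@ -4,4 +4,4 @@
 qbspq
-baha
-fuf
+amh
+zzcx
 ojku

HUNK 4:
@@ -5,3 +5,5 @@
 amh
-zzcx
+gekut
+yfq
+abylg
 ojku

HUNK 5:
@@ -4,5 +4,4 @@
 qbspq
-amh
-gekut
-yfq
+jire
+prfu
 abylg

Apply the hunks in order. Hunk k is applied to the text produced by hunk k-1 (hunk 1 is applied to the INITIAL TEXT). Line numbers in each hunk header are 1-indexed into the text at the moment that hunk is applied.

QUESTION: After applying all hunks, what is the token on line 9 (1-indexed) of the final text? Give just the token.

Answer: okji

Derivation:
Hunk 1: at line 1 remove [toept,gkdu,uno] add [szu] -> 9 lines: srt szu jqv qbspq baha uuav efvy ojku okji
Hunk 2: at line 5 remove [uuav,efvy] add [fuf] -> 8 lines: srt szu jqv qbspq baha fuf ojku okji
Hunk 3: at line 4 remove [baha,fuf] add [amh,zzcx] -> 8 lines: srt szu jqv qbspq amh zzcx ojku okji
Hunk 4: at line 5 remove [zzcx] add [gekut,yfq,abylg] -> 10 lines: srt szu jqv qbspq amh gekut yfq abylg ojku okji
Hunk 5: at line 4 remove [amh,gekut,yfq] add [jire,prfu] -> 9 lines: srt szu jqv qbspq jire prfu abylg ojku okji
Final line 9: okji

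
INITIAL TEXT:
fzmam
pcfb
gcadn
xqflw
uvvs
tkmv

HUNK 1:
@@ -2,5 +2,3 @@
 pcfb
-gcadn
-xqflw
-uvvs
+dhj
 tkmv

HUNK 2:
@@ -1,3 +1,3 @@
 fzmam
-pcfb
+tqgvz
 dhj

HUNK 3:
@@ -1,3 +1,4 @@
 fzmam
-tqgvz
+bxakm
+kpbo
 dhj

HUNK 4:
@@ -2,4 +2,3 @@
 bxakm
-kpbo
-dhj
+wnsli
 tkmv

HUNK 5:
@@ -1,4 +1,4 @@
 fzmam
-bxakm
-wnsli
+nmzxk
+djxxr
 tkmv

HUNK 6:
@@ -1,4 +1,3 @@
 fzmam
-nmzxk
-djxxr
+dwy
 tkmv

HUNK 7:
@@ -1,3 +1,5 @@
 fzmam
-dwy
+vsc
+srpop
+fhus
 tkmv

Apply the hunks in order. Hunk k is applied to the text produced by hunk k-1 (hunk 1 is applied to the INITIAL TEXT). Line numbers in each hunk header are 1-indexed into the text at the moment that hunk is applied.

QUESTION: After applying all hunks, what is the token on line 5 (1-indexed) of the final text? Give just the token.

Hunk 1: at line 2 remove [gcadn,xqflw,uvvs] add [dhj] -> 4 lines: fzmam pcfb dhj tkmv
Hunk 2: at line 1 remove [pcfb] add [tqgvz] -> 4 lines: fzmam tqgvz dhj tkmv
Hunk 3: at line 1 remove [tqgvz] add [bxakm,kpbo] -> 5 lines: fzmam bxakm kpbo dhj tkmv
Hunk 4: at line 2 remove [kpbo,dhj] add [wnsli] -> 4 lines: fzmam bxakm wnsli tkmv
Hunk 5: at line 1 remove [bxakm,wnsli] add [nmzxk,djxxr] -> 4 lines: fzmam nmzxk djxxr tkmv
Hunk 6: at line 1 remove [nmzxk,djxxr] add [dwy] -> 3 lines: fzmam dwy tkmv
Hunk 7: at line 1 remove [dwy] add [vsc,srpop,fhus] -> 5 lines: fzmam vsc srpop fhus tkmv
Final line 5: tkmv

Answer: tkmv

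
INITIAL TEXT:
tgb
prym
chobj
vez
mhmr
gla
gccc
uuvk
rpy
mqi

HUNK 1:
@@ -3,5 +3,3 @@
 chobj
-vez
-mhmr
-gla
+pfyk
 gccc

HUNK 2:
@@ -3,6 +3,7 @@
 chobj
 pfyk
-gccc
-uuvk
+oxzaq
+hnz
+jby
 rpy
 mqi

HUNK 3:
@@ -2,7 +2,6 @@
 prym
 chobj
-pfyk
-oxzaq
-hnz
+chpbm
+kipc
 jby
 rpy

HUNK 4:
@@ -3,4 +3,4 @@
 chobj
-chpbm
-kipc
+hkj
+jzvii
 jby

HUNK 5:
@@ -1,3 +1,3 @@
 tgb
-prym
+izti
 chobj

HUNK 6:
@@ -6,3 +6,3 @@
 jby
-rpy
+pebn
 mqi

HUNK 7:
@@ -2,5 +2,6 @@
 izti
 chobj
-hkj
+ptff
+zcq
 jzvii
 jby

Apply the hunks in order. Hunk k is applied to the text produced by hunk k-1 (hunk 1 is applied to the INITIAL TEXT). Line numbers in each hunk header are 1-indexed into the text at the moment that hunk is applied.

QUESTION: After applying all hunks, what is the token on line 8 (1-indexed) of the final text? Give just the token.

Hunk 1: at line 3 remove [vez,mhmr,gla] add [pfyk] -> 8 lines: tgb prym chobj pfyk gccc uuvk rpy mqi
Hunk 2: at line 3 remove [gccc,uuvk] add [oxzaq,hnz,jby] -> 9 lines: tgb prym chobj pfyk oxzaq hnz jby rpy mqi
Hunk 3: at line 2 remove [pfyk,oxzaq,hnz] add [chpbm,kipc] -> 8 lines: tgb prym chobj chpbm kipc jby rpy mqi
Hunk 4: at line 3 remove [chpbm,kipc] add [hkj,jzvii] -> 8 lines: tgb prym chobj hkj jzvii jby rpy mqi
Hunk 5: at line 1 remove [prym] add [izti] -> 8 lines: tgb izti chobj hkj jzvii jby rpy mqi
Hunk 6: at line 6 remove [rpy] add [pebn] -> 8 lines: tgb izti chobj hkj jzvii jby pebn mqi
Hunk 7: at line 2 remove [hkj] add [ptff,zcq] -> 9 lines: tgb izti chobj ptff zcq jzvii jby pebn mqi
Final line 8: pebn

Answer: pebn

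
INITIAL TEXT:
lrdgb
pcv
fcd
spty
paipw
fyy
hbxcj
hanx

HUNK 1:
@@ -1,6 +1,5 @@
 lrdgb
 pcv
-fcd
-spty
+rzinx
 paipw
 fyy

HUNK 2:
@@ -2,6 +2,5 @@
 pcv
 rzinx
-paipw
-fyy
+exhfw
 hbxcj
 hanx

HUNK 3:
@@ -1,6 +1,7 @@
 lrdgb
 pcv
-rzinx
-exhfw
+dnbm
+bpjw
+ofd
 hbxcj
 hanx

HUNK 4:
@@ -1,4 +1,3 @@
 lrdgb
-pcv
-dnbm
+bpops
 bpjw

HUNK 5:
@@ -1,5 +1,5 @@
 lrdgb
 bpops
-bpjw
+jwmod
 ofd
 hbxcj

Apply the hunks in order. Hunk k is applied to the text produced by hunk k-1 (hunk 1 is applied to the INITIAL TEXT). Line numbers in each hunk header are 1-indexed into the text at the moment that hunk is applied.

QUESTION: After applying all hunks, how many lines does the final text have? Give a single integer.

Hunk 1: at line 1 remove [fcd,spty] add [rzinx] -> 7 lines: lrdgb pcv rzinx paipw fyy hbxcj hanx
Hunk 2: at line 2 remove [paipw,fyy] add [exhfw] -> 6 lines: lrdgb pcv rzinx exhfw hbxcj hanx
Hunk 3: at line 1 remove [rzinx,exhfw] add [dnbm,bpjw,ofd] -> 7 lines: lrdgb pcv dnbm bpjw ofd hbxcj hanx
Hunk 4: at line 1 remove [pcv,dnbm] add [bpops] -> 6 lines: lrdgb bpops bpjw ofd hbxcj hanx
Hunk 5: at line 1 remove [bpjw] add [jwmod] -> 6 lines: lrdgb bpops jwmod ofd hbxcj hanx
Final line count: 6

Answer: 6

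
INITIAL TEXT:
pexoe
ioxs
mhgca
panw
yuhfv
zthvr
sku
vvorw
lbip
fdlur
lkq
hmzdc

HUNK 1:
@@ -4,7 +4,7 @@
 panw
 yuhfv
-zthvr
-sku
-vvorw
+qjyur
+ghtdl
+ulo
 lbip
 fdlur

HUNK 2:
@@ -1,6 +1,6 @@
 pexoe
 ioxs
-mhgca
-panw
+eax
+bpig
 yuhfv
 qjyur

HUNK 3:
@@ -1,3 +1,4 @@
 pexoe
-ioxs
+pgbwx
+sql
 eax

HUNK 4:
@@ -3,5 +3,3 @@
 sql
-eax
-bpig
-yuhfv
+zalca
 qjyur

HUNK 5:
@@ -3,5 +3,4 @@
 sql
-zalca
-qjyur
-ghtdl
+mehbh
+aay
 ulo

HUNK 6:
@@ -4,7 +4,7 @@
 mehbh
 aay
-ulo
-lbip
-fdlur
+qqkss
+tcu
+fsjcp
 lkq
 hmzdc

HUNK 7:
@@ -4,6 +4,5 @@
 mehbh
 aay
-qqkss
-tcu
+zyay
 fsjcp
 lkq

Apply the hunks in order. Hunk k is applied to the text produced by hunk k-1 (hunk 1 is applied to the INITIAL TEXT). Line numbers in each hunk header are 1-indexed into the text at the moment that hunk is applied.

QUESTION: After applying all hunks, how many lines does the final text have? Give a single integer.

Answer: 9

Derivation:
Hunk 1: at line 4 remove [zthvr,sku,vvorw] add [qjyur,ghtdl,ulo] -> 12 lines: pexoe ioxs mhgca panw yuhfv qjyur ghtdl ulo lbip fdlur lkq hmzdc
Hunk 2: at line 1 remove [mhgca,panw] add [eax,bpig] -> 12 lines: pexoe ioxs eax bpig yuhfv qjyur ghtdl ulo lbip fdlur lkq hmzdc
Hunk 3: at line 1 remove [ioxs] add [pgbwx,sql] -> 13 lines: pexoe pgbwx sql eax bpig yuhfv qjyur ghtdl ulo lbip fdlur lkq hmzdc
Hunk 4: at line 3 remove [eax,bpig,yuhfv] add [zalca] -> 11 lines: pexoe pgbwx sql zalca qjyur ghtdl ulo lbip fdlur lkq hmzdc
Hunk 5: at line 3 remove [zalca,qjyur,ghtdl] add [mehbh,aay] -> 10 lines: pexoe pgbwx sql mehbh aay ulo lbip fdlur lkq hmzdc
Hunk 6: at line 4 remove [ulo,lbip,fdlur] add [qqkss,tcu,fsjcp] -> 10 lines: pexoe pgbwx sql mehbh aay qqkss tcu fsjcp lkq hmzdc
Hunk 7: at line 4 remove [qqkss,tcu] add [zyay] -> 9 lines: pexoe pgbwx sql mehbh aay zyay fsjcp lkq hmzdc
Final line count: 9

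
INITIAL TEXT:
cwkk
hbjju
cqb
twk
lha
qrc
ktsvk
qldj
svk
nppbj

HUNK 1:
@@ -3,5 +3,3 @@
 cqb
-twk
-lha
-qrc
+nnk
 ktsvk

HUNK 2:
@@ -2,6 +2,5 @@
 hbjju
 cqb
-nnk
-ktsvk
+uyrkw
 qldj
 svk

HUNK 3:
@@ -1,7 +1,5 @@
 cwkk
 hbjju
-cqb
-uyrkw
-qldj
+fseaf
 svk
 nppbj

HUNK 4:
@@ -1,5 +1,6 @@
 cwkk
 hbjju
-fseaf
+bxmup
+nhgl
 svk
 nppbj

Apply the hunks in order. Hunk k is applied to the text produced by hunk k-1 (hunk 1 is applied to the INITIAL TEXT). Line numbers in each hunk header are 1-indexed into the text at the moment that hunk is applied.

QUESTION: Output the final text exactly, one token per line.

Hunk 1: at line 3 remove [twk,lha,qrc] add [nnk] -> 8 lines: cwkk hbjju cqb nnk ktsvk qldj svk nppbj
Hunk 2: at line 2 remove [nnk,ktsvk] add [uyrkw] -> 7 lines: cwkk hbjju cqb uyrkw qldj svk nppbj
Hunk 3: at line 1 remove [cqb,uyrkw,qldj] add [fseaf] -> 5 lines: cwkk hbjju fseaf svk nppbj
Hunk 4: at line 1 remove [fseaf] add [bxmup,nhgl] -> 6 lines: cwkk hbjju bxmup nhgl svk nppbj

Answer: cwkk
hbjju
bxmup
nhgl
svk
nppbj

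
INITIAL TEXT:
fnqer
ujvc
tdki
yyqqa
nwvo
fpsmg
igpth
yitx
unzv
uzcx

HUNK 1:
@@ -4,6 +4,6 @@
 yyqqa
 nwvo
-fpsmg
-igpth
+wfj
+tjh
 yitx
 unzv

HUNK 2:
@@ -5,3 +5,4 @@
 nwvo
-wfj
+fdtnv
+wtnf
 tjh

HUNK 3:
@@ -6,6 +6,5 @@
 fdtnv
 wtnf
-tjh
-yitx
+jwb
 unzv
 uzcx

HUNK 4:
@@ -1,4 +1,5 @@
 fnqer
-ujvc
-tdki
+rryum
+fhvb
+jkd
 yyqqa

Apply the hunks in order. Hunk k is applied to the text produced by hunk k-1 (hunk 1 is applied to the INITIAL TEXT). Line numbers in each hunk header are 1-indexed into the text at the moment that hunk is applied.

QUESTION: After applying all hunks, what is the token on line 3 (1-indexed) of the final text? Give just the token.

Answer: fhvb

Derivation:
Hunk 1: at line 4 remove [fpsmg,igpth] add [wfj,tjh] -> 10 lines: fnqer ujvc tdki yyqqa nwvo wfj tjh yitx unzv uzcx
Hunk 2: at line 5 remove [wfj] add [fdtnv,wtnf] -> 11 lines: fnqer ujvc tdki yyqqa nwvo fdtnv wtnf tjh yitx unzv uzcx
Hunk 3: at line 6 remove [tjh,yitx] add [jwb] -> 10 lines: fnqer ujvc tdki yyqqa nwvo fdtnv wtnf jwb unzv uzcx
Hunk 4: at line 1 remove [ujvc,tdki] add [rryum,fhvb,jkd] -> 11 lines: fnqer rryum fhvb jkd yyqqa nwvo fdtnv wtnf jwb unzv uzcx
Final line 3: fhvb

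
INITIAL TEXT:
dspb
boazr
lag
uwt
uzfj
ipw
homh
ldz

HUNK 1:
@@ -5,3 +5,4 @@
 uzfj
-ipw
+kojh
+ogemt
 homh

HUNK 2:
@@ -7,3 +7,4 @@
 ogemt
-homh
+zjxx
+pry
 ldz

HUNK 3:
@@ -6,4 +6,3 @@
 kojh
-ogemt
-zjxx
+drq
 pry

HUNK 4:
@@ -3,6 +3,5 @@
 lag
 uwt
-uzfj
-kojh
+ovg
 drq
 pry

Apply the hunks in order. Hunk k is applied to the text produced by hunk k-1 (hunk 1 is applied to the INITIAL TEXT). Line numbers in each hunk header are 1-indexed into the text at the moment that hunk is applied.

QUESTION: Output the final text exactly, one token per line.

Answer: dspb
boazr
lag
uwt
ovg
drq
pry
ldz

Derivation:
Hunk 1: at line 5 remove [ipw] add [kojh,ogemt] -> 9 lines: dspb boazr lag uwt uzfj kojh ogemt homh ldz
Hunk 2: at line 7 remove [homh] add [zjxx,pry] -> 10 lines: dspb boazr lag uwt uzfj kojh ogemt zjxx pry ldz
Hunk 3: at line 6 remove [ogemt,zjxx] add [drq] -> 9 lines: dspb boazr lag uwt uzfj kojh drq pry ldz
Hunk 4: at line 3 remove [uzfj,kojh] add [ovg] -> 8 lines: dspb boazr lag uwt ovg drq pry ldz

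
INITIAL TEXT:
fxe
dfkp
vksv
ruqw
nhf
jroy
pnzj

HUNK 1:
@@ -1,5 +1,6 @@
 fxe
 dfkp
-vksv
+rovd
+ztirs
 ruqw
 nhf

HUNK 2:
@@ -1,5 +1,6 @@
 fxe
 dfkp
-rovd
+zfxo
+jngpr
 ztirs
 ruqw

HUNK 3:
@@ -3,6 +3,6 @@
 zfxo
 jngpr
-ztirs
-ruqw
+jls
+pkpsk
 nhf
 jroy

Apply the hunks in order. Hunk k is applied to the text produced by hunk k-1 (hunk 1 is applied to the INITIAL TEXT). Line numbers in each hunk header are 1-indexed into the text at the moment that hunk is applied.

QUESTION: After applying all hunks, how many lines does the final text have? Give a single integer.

Hunk 1: at line 1 remove [vksv] add [rovd,ztirs] -> 8 lines: fxe dfkp rovd ztirs ruqw nhf jroy pnzj
Hunk 2: at line 1 remove [rovd] add [zfxo,jngpr] -> 9 lines: fxe dfkp zfxo jngpr ztirs ruqw nhf jroy pnzj
Hunk 3: at line 3 remove [ztirs,ruqw] add [jls,pkpsk] -> 9 lines: fxe dfkp zfxo jngpr jls pkpsk nhf jroy pnzj
Final line count: 9

Answer: 9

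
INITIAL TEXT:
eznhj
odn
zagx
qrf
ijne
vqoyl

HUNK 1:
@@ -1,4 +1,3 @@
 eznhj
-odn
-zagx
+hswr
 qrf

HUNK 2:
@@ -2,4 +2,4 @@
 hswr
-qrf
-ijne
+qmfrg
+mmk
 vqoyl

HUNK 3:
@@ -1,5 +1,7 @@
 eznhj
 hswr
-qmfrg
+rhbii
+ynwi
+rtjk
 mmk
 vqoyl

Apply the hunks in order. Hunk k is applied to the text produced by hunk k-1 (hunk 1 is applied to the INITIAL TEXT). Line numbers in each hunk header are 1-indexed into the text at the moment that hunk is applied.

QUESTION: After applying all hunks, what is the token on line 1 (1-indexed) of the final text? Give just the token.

Hunk 1: at line 1 remove [odn,zagx] add [hswr] -> 5 lines: eznhj hswr qrf ijne vqoyl
Hunk 2: at line 2 remove [qrf,ijne] add [qmfrg,mmk] -> 5 lines: eznhj hswr qmfrg mmk vqoyl
Hunk 3: at line 1 remove [qmfrg] add [rhbii,ynwi,rtjk] -> 7 lines: eznhj hswr rhbii ynwi rtjk mmk vqoyl
Final line 1: eznhj

Answer: eznhj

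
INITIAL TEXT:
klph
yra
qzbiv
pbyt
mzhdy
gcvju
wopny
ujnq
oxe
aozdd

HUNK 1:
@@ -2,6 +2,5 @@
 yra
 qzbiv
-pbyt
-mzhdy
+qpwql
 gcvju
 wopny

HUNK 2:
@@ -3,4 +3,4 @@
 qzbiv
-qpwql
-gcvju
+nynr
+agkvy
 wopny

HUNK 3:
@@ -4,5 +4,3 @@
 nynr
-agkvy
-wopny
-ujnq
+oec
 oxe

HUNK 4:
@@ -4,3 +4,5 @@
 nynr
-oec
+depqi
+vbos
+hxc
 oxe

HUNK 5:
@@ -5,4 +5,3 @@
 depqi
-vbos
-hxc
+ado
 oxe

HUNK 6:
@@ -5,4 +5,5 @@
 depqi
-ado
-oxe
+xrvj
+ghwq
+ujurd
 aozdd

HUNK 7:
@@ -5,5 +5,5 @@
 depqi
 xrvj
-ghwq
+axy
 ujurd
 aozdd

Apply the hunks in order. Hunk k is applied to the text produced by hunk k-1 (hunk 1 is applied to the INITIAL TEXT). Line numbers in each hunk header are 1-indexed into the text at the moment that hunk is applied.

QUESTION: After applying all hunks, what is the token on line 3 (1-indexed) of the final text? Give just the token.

Hunk 1: at line 2 remove [pbyt,mzhdy] add [qpwql] -> 9 lines: klph yra qzbiv qpwql gcvju wopny ujnq oxe aozdd
Hunk 2: at line 3 remove [qpwql,gcvju] add [nynr,agkvy] -> 9 lines: klph yra qzbiv nynr agkvy wopny ujnq oxe aozdd
Hunk 3: at line 4 remove [agkvy,wopny,ujnq] add [oec] -> 7 lines: klph yra qzbiv nynr oec oxe aozdd
Hunk 4: at line 4 remove [oec] add [depqi,vbos,hxc] -> 9 lines: klph yra qzbiv nynr depqi vbos hxc oxe aozdd
Hunk 5: at line 5 remove [vbos,hxc] add [ado] -> 8 lines: klph yra qzbiv nynr depqi ado oxe aozdd
Hunk 6: at line 5 remove [ado,oxe] add [xrvj,ghwq,ujurd] -> 9 lines: klph yra qzbiv nynr depqi xrvj ghwq ujurd aozdd
Hunk 7: at line 5 remove [ghwq] add [axy] -> 9 lines: klph yra qzbiv nynr depqi xrvj axy ujurd aozdd
Final line 3: qzbiv

Answer: qzbiv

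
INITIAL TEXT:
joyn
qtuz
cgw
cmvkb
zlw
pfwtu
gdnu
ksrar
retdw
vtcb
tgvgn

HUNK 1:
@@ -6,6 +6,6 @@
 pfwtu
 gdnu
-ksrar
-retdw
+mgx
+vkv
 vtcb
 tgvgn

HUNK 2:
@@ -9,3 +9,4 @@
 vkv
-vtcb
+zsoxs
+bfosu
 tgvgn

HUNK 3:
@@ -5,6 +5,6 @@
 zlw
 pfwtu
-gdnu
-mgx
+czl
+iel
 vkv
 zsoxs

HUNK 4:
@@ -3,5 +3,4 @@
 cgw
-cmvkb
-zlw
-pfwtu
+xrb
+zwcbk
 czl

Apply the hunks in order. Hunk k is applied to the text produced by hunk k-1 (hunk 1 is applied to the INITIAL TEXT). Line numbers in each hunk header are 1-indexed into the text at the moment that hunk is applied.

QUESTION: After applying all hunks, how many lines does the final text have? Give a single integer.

Hunk 1: at line 6 remove [ksrar,retdw] add [mgx,vkv] -> 11 lines: joyn qtuz cgw cmvkb zlw pfwtu gdnu mgx vkv vtcb tgvgn
Hunk 2: at line 9 remove [vtcb] add [zsoxs,bfosu] -> 12 lines: joyn qtuz cgw cmvkb zlw pfwtu gdnu mgx vkv zsoxs bfosu tgvgn
Hunk 3: at line 5 remove [gdnu,mgx] add [czl,iel] -> 12 lines: joyn qtuz cgw cmvkb zlw pfwtu czl iel vkv zsoxs bfosu tgvgn
Hunk 4: at line 3 remove [cmvkb,zlw,pfwtu] add [xrb,zwcbk] -> 11 lines: joyn qtuz cgw xrb zwcbk czl iel vkv zsoxs bfosu tgvgn
Final line count: 11

Answer: 11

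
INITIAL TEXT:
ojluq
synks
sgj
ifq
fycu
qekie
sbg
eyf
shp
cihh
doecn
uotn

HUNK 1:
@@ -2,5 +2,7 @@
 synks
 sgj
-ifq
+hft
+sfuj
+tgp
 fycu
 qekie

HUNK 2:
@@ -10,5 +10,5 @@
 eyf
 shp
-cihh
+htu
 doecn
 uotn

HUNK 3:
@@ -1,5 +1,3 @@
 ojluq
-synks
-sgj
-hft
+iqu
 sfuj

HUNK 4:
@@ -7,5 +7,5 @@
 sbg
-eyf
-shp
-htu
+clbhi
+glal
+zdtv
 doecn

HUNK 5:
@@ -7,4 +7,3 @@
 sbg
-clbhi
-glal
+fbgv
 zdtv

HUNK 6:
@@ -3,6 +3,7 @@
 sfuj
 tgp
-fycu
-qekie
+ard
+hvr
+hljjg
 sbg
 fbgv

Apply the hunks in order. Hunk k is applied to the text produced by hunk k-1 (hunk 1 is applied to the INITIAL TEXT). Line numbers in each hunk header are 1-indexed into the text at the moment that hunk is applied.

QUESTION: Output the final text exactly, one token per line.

Hunk 1: at line 2 remove [ifq] add [hft,sfuj,tgp] -> 14 lines: ojluq synks sgj hft sfuj tgp fycu qekie sbg eyf shp cihh doecn uotn
Hunk 2: at line 10 remove [cihh] add [htu] -> 14 lines: ojluq synks sgj hft sfuj tgp fycu qekie sbg eyf shp htu doecn uotn
Hunk 3: at line 1 remove [synks,sgj,hft] add [iqu] -> 12 lines: ojluq iqu sfuj tgp fycu qekie sbg eyf shp htu doecn uotn
Hunk 4: at line 7 remove [eyf,shp,htu] add [clbhi,glal,zdtv] -> 12 lines: ojluq iqu sfuj tgp fycu qekie sbg clbhi glal zdtv doecn uotn
Hunk 5: at line 7 remove [clbhi,glal] add [fbgv] -> 11 lines: ojluq iqu sfuj tgp fycu qekie sbg fbgv zdtv doecn uotn
Hunk 6: at line 3 remove [fycu,qekie] add [ard,hvr,hljjg] -> 12 lines: ojluq iqu sfuj tgp ard hvr hljjg sbg fbgv zdtv doecn uotn

Answer: ojluq
iqu
sfuj
tgp
ard
hvr
hljjg
sbg
fbgv
zdtv
doecn
uotn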